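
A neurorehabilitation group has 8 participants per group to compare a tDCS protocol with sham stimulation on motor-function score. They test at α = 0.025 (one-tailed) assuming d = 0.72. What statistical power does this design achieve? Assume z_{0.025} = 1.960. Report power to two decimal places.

For two equal groups, power = Φ(d·√(n/2) − z_{α}).
d·√(n/2) = 0.72 × √(8/2) = 0.72 × 2.000 = 1.440.
z_β = 1.440 − 1.960 = -0.520.
Power = Φ(-0.520) = 0.302.

power ≈ 0.30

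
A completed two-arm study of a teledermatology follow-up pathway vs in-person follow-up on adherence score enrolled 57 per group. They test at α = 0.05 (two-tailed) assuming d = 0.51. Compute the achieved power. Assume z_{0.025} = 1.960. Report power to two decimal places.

For two equal groups, power = Φ(d·√(n/2) − z_{α/2}).
d·√(n/2) = 0.51 × √(57/2) = 0.51 × 5.339 = 2.723.
z_β = 2.723 − 1.960 = 0.763.
Power = Φ(0.763) = 0.777.

power ≈ 0.78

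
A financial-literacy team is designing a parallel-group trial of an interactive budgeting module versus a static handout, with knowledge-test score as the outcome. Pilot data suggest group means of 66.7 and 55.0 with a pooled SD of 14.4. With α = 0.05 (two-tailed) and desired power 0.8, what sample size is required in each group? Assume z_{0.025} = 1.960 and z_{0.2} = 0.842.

n = 24 per group

Cohen's d = |M₁ − M₂| / SD_pooled = |66.7 − 55.0| / 14.4 = 11.7 / 14.4 = 0.813.
For two independent groups with equal n: n = 2·((z_{α/2} + z_β) / d)².
z_{α/2} + z_β = 1.960 + 0.842 = 2.802.
n = 2 × (2.802 / 0.813)² = 2 × 3.446² = 2 × 11.88 = 23.8.
Round up to the next whole participant.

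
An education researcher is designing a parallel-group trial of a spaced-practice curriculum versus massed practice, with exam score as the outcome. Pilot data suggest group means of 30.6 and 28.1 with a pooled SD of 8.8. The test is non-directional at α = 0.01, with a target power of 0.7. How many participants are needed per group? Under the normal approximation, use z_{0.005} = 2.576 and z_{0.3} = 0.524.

n = 239 per group

Cohen's d = |M₁ − M₂| / SD_pooled = |30.6 − 28.1| / 8.8 = 2.5 / 8.8 = 0.284.
For two independent groups with equal n: n = 2·((z_{α/2} + z_β) / d)².
z_{α/2} + z_β = 2.576 + 0.524 = 3.100.
n = 2 × (3.100 / 0.284)² = 2 × 10.915² = 2 × 119.15 = 238.3.
Round up to the next whole participant.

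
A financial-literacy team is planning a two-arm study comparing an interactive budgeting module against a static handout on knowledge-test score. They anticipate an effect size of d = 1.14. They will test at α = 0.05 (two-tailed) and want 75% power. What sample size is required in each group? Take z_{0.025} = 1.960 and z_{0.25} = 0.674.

n = 11 per group

For two independent groups with equal n: n = 2·((z_{α/2} + z_β) / d)².
z_{α/2} + z_β = 1.960 + 0.674 = 2.634.
n = 2 × (2.634 / 1.14)² = 2 × 2.311² = 2 × 5.34 = 10.7.
Round up to the next whole participant.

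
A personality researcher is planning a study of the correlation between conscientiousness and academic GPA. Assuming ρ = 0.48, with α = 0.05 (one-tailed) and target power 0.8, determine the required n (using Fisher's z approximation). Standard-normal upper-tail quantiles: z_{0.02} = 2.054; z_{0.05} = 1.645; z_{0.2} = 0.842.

Fisher's z: C = ½·ln((1+r)/(1−r)) = ½·ln(2.8462) = 0.5230.
n = ((z_{α} + z_β)/C)² + 3.
(1.645 + 0.842) / 0.5230 = 2.487 / 0.5230 = 4.755.
n = 4.755² + 3 = 22.61 + 3 = 25.6.
Round up.

n = 26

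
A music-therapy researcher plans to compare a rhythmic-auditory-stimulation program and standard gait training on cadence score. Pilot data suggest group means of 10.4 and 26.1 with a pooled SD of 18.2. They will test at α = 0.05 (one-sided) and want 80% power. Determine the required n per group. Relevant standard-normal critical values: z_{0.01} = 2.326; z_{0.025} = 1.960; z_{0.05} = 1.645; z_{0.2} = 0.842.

n = 17 per group

Cohen's d = |M₁ − M₂| / SD_pooled = |10.4 − 26.1| / 18.2 = 15.7 / 18.2 = 0.863.
For two independent groups with equal n: n = 2·((z_{α} + z_β) / d)².
z_{α} + z_β = 1.645 + 0.842 = 2.487.
n = 2 × (2.487 / 0.863)² = 2 × 2.882² = 2 × 8.30 = 16.6.
Round up to the next whole participant.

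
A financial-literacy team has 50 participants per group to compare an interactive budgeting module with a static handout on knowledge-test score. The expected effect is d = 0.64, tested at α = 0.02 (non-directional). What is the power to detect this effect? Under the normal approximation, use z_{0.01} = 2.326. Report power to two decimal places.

power ≈ 0.81

For two equal groups, power = Φ(d·√(n/2) − z_{α/2}).
d·√(n/2) = 0.64 × √(50/2) = 0.64 × 5.000 = 3.200.
z_β = 3.200 − 2.326 = 0.874.
Power = Φ(0.874) = 0.809.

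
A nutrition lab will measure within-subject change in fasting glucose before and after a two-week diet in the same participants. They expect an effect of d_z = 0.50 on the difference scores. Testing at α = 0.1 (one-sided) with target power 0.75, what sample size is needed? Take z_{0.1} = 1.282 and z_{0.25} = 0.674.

For a paired (one-sample on differences) test: n = ((z_{α} + z_β) / d)².
z_{α} + z_β = 1.282 + 0.674 = 1.956.
n = (1.956 / 0.50)² = 3.912² = 15.30.
Round up.

n = 16 pairs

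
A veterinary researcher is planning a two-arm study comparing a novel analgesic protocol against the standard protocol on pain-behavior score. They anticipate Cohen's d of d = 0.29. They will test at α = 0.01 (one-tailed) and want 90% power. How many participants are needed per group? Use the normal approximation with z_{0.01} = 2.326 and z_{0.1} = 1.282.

For two independent groups with equal n: n = 2·((z_{α} + z_β) / d)².
z_{α} + z_β = 2.326 + 1.282 = 3.608.
n = 2 × (3.608 / 0.29)² = 2 × 12.441² = 2 × 154.79 = 309.6.
Round up to the next whole participant.

n = 310 per group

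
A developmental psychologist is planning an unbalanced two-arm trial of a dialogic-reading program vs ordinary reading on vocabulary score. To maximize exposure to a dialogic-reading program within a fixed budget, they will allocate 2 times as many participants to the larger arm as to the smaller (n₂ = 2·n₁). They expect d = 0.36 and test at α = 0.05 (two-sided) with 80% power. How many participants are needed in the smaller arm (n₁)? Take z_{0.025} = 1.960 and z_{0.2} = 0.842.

n₁ = 91

With allocation ratio k = n₂/n₁ = 2, Var(x̄₁−x̄₂) = σ²(1/n₁ + 1/(k·n₁)) = σ²·(k+1)/(k·n₁).
So n₁ = (1 + 1/k)·((z_{α/2} + z_β)/d)² = 1.500 × (2.802/0.36)².
n₁ = 1.500 × 60.58 = 90.9.
Round up: n₁ = 91, giving n₂ = 2 × 91 = 182.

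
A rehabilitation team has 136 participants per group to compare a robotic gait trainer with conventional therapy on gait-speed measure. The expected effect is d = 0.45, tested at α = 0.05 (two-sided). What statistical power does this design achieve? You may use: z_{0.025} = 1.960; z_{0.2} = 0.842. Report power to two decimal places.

power ≈ 0.96

For two equal groups, power = Φ(d·√(n/2) − z_{α/2}).
d·√(n/2) = 0.45 × √(136/2) = 0.45 × 8.246 = 3.711.
z_β = 3.711 − 1.960 = 1.751.
Power = Φ(1.751) = 0.960.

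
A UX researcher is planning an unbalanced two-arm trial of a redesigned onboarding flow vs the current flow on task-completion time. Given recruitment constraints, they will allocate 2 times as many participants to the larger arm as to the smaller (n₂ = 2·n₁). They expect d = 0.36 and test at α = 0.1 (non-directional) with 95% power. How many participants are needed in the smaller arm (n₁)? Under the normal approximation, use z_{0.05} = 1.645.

With allocation ratio k = n₂/n₁ = 2, Var(x̄₁−x̄₂) = σ²(1/n₁ + 1/(k·n₁)) = σ²·(k+1)/(k·n₁).
So n₁ = (1 + 1/k)·((z_{α/2} + z_β)/d)² = 1.500 × (3.290/0.36)².
n₁ = 1.500 × 83.52 = 125.3.
Round up: n₁ = 126, giving n₂ = 2 × 126 = 252.

n₁ = 126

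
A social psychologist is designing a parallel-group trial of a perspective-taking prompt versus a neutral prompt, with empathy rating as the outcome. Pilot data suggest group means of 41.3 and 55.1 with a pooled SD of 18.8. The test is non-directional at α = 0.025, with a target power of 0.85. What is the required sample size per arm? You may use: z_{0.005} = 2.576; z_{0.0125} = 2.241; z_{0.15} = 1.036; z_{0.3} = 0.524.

n = 40 per group

Cohen's d = |M₁ − M₂| / SD_pooled = |41.3 − 55.1| / 18.8 = 13.8 / 18.8 = 0.734.
For two independent groups with equal n: n = 2·((z_{α/2} + z_β) / d)².
z_{α/2} + z_β = 2.241 + 1.036 = 3.277.
n = 2 × (3.277 / 0.734)² = 2 × 4.465² = 2 × 19.93 = 39.9.
Round up to the next whole participant.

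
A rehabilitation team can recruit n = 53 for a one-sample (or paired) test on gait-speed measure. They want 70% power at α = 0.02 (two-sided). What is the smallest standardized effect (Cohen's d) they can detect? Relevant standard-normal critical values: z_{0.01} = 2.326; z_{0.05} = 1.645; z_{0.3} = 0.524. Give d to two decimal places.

For a single sample (or paired design) of n = 53: d_min = (z_{α/2} + z_β)/√n.
z-sum = 2.326 + 0.524 = 2.850.
d_min = 2.850 / √53 = 2.850 / 7.280 = 0.391.

d_min ≈ 0.39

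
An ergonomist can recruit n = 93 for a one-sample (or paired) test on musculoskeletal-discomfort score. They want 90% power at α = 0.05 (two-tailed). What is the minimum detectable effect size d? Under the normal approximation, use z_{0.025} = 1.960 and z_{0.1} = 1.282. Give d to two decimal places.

d_min ≈ 0.34

For a single sample (or paired design) of n = 93: d_min = (z_{α/2} + z_β)/√n.
z-sum = 1.960 + 1.282 = 3.242.
d_min = 3.242 / √93 = 3.242 / 9.644 = 0.336.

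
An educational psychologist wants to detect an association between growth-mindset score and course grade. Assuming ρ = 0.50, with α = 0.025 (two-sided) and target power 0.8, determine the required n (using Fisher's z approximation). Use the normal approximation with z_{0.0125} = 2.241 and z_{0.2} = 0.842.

n = 35

Fisher's z: C = ½·ln((1+r)/(1−r)) = ½·ln(3.0000) = 0.5493.
n = ((z_{α/2} + z_β)/C)² + 3.
(2.241 + 0.842) / 0.5493 = 3.083 / 0.5493 = 5.613.
n = 5.613² + 3 = 31.50 + 3 = 34.5.
Round up.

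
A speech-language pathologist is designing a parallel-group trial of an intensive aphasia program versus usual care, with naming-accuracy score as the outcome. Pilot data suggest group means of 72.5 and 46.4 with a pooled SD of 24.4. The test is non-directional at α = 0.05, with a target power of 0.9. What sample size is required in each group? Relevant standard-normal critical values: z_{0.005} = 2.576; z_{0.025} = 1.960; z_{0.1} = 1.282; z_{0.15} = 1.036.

Cohen's d = |M₁ − M₂| / SD_pooled = |72.5 − 46.4| / 24.4 = 26.1 / 24.4 = 1.070.
For two independent groups with equal n: n = 2·((z_{α/2} + z_β) / d)².
z_{α/2} + z_β = 1.960 + 1.282 = 3.242.
n = 2 × (3.242 / 1.070)² = 2 × 3.030² = 2 × 9.18 = 18.4.
Round up to the next whole participant.

n = 19 per group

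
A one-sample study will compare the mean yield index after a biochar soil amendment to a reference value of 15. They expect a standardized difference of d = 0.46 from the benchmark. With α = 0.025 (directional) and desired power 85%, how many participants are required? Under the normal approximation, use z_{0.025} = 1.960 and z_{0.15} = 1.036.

n = 43

For a one-sample test: n = ((z_{α} + z_β) / d)².
z_{α} + z_β = 1.960 + 1.036 = 2.996.
n = (2.996 / 0.46)² = 6.513² = 42.42.
Round up.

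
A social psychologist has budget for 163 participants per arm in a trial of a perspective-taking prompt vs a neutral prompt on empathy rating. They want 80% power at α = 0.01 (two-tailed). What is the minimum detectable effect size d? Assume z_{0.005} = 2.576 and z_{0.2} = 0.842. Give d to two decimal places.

d_min ≈ 0.38

For two independent groups of n = 163 each: d_min = (z_{α/2} + z_β)·√(2/n).
z-sum = 2.576 + 0.842 = 3.418.
d_min = 3.418 × √(2/163) = 3.418 × 0.1108 = 0.379.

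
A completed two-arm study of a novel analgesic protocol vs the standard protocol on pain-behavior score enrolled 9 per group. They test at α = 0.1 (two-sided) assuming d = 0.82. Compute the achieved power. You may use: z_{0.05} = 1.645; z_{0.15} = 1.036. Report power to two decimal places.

For two equal groups, power = Φ(d·√(n/2) − z_{α/2}).
d·√(n/2) = 0.82 × √(9/2) = 0.82 × 2.121 = 1.739.
z_β = 1.739 − 1.645 = 0.094.
Power = Φ(0.094) = 0.538.

power ≈ 0.54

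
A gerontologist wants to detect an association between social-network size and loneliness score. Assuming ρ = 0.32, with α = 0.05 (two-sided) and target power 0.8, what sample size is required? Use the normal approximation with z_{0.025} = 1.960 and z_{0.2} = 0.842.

n = 75

Fisher's z: C = ½·ln((1+r)/(1−r)) = ½·ln(1.9412) = 0.3316.
n = ((z_{α/2} + z_β)/C)² + 3.
(1.960 + 0.842) / 0.3316 = 2.802 / 0.3316 = 8.450.
n = 8.450² + 3 = 71.40 + 3 = 74.4.
Round up.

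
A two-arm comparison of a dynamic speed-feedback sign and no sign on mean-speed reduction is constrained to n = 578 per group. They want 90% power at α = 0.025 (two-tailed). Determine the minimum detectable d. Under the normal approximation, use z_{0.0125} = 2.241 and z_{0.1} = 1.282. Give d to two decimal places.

d_min ≈ 0.21

For two independent groups of n = 578 each: d_min = (z_{α/2} + z_β)·√(2/n).
z-sum = 2.241 + 1.282 = 3.523.
d_min = 3.523 × √(2/578) = 3.523 × 0.0588 = 0.207.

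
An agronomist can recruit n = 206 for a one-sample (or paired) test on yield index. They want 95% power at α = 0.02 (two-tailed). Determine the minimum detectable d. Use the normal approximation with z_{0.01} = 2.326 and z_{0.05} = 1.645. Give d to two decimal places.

d_min ≈ 0.28

For a single sample (or paired design) of n = 206: d_min = (z_{α/2} + z_β)/√n.
z-sum = 2.326 + 1.645 = 3.971.
d_min = 3.971 / √206 = 3.971 / 14.353 = 0.277.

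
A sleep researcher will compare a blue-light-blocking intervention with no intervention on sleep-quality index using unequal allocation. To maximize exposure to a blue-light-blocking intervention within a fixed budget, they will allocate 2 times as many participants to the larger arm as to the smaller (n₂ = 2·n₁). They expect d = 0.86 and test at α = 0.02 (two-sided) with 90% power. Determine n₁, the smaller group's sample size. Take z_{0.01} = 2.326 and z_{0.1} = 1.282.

n₁ = 27

With allocation ratio k = n₂/n₁ = 2, Var(x̄₁−x̄₂) = σ²(1/n₁ + 1/(k·n₁)) = σ²·(k+1)/(k·n₁).
So n₁ = (1 + 1/k)·((z_{α/2} + z_β)/d)² = 1.500 × (3.608/0.86)².
n₁ = 1.500 × 17.60 = 26.4.
Round up: n₁ = 27, giving n₂ = 2 × 27 = 54.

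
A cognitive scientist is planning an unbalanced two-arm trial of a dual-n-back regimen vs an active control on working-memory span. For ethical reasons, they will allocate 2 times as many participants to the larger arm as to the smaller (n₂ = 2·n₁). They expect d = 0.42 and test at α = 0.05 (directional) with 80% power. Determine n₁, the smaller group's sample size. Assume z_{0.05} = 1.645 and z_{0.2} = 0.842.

n₁ = 53

With allocation ratio k = n₂/n₁ = 2, Var(x̄₁−x̄₂) = σ²(1/n₁ + 1/(k·n₁)) = σ²·(k+1)/(k·n₁).
So n₁ = (1 + 1/k)·((z_{α} + z_β)/d)² = 1.500 × (2.487/0.42)².
n₁ = 1.500 × 35.06 = 52.6.
Round up: n₁ = 53, giving n₂ = 2 × 53 = 106.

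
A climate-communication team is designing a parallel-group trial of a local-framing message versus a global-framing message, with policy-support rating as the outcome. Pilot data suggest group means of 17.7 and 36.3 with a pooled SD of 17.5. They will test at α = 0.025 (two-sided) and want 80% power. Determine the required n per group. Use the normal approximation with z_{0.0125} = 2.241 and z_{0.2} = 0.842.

n = 17 per group

Cohen's d = |M₁ − M₂| / SD_pooled = |17.7 − 36.3| / 17.5 = 18.6 / 17.5 = 1.063.
For two independent groups with equal n: n = 2·((z_{α/2} + z_β) / d)².
z_{α/2} + z_β = 2.241 + 0.842 = 3.083.
n = 2 × (3.083 / 1.063)² = 2 × 2.900² = 2 × 8.41 = 16.8.
Round up to the next whole participant.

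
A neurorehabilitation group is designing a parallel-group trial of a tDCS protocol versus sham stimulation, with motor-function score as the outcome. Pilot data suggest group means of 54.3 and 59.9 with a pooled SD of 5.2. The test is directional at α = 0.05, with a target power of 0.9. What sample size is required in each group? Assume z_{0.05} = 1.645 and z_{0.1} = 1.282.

n = 15 per group

Cohen's d = |M₁ − M₂| / SD_pooled = |54.3 − 59.9| / 5.2 = 5.6 / 5.2 = 1.077.
For two independent groups with equal n: n = 2·((z_{α} + z_β) / d)².
z_{α} + z_β = 1.645 + 1.282 = 2.927.
n = 2 × (2.927 / 1.077)² = 2 × 2.718² = 2 × 7.39 = 14.8.
Round up to the next whole participant.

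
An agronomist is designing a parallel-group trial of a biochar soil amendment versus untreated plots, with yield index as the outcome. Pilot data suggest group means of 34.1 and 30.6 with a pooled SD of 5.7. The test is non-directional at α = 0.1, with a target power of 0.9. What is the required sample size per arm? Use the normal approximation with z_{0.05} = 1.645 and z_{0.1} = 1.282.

Cohen's d = |M₁ − M₂| / SD_pooled = |34.1 − 30.6| / 5.7 = 3.5 / 5.7 = 0.614.
For two independent groups with equal n: n = 2·((z_{α/2} + z_β) / d)².
z_{α/2} + z_β = 1.645 + 1.282 = 2.927.
n = 2 × (2.927 / 0.614)² = 2 × 4.767² = 2 × 22.73 = 45.5.
Round up to the next whole participant.

n = 46 per group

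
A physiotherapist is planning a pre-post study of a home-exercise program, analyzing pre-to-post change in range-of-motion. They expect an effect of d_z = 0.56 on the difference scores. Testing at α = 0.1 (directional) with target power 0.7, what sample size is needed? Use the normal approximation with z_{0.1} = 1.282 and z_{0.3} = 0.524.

For a paired (one-sample on differences) test: n = ((z_{α} + z_β) / d)².
z_{α} + z_β = 1.282 + 0.524 = 1.806.
n = (1.806 / 0.56)² = 3.225² = 10.40.
Round up.

n = 11 pairs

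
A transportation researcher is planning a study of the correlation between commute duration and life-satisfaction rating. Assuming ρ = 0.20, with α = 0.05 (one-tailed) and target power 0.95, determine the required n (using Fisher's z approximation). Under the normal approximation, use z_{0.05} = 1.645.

n = 267

Fisher's z: C = ½·ln((1+r)/(1−r)) = ½·ln(1.5000) = 0.2027.
n = ((z_{α} + z_β)/C)² + 3.
(1.645 + 1.645) / 0.2027 = 3.290 / 0.2027 = 16.231.
n = 16.231² + 3 = 263.44 + 3 = 266.4.
Round up.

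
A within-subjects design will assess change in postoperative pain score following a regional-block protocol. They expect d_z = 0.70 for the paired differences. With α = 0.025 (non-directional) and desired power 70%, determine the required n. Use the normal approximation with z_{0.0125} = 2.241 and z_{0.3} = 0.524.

n = 16 pairs

For a paired (one-sample on differences) test: n = ((z_{α/2} + z_β) / d)².
z_{α/2} + z_β = 2.241 + 0.524 = 2.765.
n = (2.765 / 0.70)² = 3.950² = 15.60.
Round up.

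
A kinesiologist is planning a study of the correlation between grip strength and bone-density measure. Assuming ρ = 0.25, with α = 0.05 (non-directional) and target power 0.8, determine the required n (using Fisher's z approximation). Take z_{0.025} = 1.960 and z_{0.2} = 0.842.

n = 124

Fisher's z: C = ½·ln((1+r)/(1−r)) = ½·ln(1.6667) = 0.2554.
n = ((z_{α/2} + z_β)/C)² + 3.
(1.960 + 0.842) / 0.2554 = 2.802 / 0.2554 = 10.971.
n = 10.971² + 3 = 120.36 + 3 = 123.4.
Round up.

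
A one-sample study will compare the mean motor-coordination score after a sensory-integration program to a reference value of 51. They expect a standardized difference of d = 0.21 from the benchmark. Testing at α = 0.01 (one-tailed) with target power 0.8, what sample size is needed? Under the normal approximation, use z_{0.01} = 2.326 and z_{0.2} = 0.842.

For a one-sample test: n = ((z_{α} + z_β) / d)².
z_{α} + z_β = 2.326 + 0.842 = 3.168.
n = (3.168 / 0.21)² = 15.086² = 227.58.
Round up.

n = 228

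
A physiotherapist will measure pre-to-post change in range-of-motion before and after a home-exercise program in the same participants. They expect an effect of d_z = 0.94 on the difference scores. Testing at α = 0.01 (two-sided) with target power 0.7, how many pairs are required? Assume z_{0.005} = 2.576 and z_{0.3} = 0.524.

n = 11 pairs

For a paired (one-sample on differences) test: n = ((z_{α/2} + z_β) / d)².
z_{α/2} + z_β = 2.576 + 0.524 = 3.100.
n = (3.100 / 0.94)² = 3.298² = 10.88.
Round up.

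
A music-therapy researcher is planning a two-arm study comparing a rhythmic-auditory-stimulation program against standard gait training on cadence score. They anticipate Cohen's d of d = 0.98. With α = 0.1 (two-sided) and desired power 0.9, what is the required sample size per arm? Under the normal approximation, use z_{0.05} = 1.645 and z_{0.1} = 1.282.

n = 18 per group

For two independent groups with equal n: n = 2·((z_{α/2} + z_β) / d)².
z_{α/2} + z_β = 1.645 + 1.282 = 2.927.
n = 2 × (2.927 / 0.98)² = 2 × 2.987² = 2 × 8.92 = 17.8.
Round up to the next whole participant.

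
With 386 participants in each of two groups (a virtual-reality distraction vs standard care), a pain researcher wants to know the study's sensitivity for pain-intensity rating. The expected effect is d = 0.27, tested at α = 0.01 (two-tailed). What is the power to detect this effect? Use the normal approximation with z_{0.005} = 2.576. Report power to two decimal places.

power ≈ 0.88

For two equal groups, power = Φ(d·√(n/2) − z_{α/2}).
d·√(n/2) = 0.27 × √(386/2) = 0.27 × 13.892 = 3.751.
z_β = 3.751 − 2.576 = 1.175.
Power = Φ(1.175) = 0.880.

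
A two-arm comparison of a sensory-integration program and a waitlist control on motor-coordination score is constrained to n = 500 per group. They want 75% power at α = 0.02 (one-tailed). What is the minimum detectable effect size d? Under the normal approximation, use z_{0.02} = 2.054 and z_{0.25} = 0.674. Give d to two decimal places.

For two independent groups of n = 500 each: d_min = (z_{α} + z_β)·√(2/n).
z-sum = 2.054 + 0.674 = 2.728.
d_min = 2.728 × √(2/500) = 2.728 × 0.0632 = 0.173.

d_min ≈ 0.17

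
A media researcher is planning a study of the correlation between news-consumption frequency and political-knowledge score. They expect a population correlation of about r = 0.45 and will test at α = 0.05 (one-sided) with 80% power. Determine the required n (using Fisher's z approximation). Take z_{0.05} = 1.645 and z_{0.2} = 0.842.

n = 30

Fisher's z: C = ½·ln((1+r)/(1−r)) = ½·ln(2.6364) = 0.4847.
n = ((z_{α} + z_β)/C)² + 3.
(1.645 + 0.842) / 0.4847 = 2.487 / 0.4847 = 5.131.
n = 5.131² + 3 = 26.33 + 3 = 29.3.
Round up.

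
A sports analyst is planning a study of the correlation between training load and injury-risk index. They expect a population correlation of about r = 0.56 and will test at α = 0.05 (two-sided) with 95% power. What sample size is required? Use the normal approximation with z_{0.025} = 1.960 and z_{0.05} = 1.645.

n = 36

Fisher's z: C = ½·ln((1+r)/(1−r)) = ½·ln(3.5455) = 0.6328.
n = ((z_{α/2} + z_β)/C)² + 3.
(1.960 + 1.645) / 0.6328 = 3.605 / 0.6328 = 5.697.
n = 5.697² + 3 = 32.45 + 3 = 35.5.
Round up.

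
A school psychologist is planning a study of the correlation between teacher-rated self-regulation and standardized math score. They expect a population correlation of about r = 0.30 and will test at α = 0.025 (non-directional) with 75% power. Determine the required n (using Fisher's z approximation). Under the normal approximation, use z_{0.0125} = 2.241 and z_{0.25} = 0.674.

n = 92

Fisher's z: C = ½·ln((1+r)/(1−r)) = ½·ln(1.8571) = 0.3095.
n = ((z_{α/2} + z_β)/C)² + 3.
(2.241 + 0.674) / 0.3095 = 2.915 / 0.3095 = 9.418.
n = 9.418² + 3 = 88.71 + 3 = 91.7.
Round up.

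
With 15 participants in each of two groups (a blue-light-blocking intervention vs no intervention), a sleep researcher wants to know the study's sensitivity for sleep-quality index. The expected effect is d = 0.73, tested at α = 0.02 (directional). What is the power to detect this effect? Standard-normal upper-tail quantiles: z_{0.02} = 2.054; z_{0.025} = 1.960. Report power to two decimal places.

For two equal groups, power = Φ(d·√(n/2) − z_{α}).
d·√(n/2) = 0.73 × √(15/2) = 0.73 × 2.739 = 1.999.
z_β = 1.999 − 2.054 = -0.055.
Power = Φ(-0.055) = 0.478.

power ≈ 0.48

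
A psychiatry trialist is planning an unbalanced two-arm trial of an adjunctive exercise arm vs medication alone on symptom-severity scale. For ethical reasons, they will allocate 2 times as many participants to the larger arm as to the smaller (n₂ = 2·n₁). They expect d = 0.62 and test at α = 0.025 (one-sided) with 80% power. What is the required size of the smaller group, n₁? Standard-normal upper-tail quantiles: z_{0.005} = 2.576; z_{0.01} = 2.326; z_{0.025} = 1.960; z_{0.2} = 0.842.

n₁ = 31

With allocation ratio k = n₂/n₁ = 2, Var(x̄₁−x̄₂) = σ²(1/n₁ + 1/(k·n₁)) = σ²·(k+1)/(k·n₁).
So n₁ = (1 + 1/k)·((z_{α} + z_β)/d)² = 1.500 × (2.802/0.62)².
n₁ = 1.500 × 20.42 = 30.6.
Round up: n₁ = 31, giving n₂ = 2 × 31 = 62.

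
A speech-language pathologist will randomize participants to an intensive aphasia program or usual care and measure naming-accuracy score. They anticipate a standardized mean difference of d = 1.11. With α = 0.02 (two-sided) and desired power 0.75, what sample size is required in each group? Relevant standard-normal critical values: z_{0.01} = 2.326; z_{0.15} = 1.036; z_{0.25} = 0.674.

n = 15 per group

For two independent groups with equal n: n = 2·((z_{α/2} + z_β) / d)².
z_{α/2} + z_β = 2.326 + 0.674 = 3.000.
n = 2 × (3.000 / 1.11)² = 2 × 2.703² = 2 × 7.30 = 14.6.
Round up to the next whole participant.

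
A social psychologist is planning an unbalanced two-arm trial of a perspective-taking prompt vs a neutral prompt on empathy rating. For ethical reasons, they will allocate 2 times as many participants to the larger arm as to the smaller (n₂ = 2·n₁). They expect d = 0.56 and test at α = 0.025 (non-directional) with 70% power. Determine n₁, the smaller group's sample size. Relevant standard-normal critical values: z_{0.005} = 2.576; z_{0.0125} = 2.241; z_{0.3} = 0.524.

With allocation ratio k = n₂/n₁ = 2, Var(x̄₁−x̄₂) = σ²(1/n₁ + 1/(k·n₁)) = σ²·(k+1)/(k·n₁).
So n₁ = (1 + 1/k)·((z_{α/2} + z_β)/d)² = 1.500 × (2.765/0.56)².
n₁ = 1.500 × 24.38 = 36.6.
Round up: n₁ = 37, giving n₂ = 2 × 37 = 74.

n₁ = 37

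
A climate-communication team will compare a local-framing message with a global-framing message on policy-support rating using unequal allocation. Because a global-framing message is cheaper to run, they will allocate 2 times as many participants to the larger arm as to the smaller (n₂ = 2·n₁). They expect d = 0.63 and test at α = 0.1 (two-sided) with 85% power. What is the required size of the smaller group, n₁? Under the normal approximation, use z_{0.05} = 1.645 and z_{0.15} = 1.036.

With allocation ratio k = n₂/n₁ = 2, Var(x̄₁−x̄₂) = σ²(1/n₁ + 1/(k·n₁)) = σ²·(k+1)/(k·n₁).
So n₁ = (1 + 1/k)·((z_{α/2} + z_β)/d)² = 1.500 × (2.681/0.63)².
n₁ = 1.500 × 18.11 = 27.2.
Round up: n₁ = 28, giving n₂ = 2 × 28 = 56.

n₁ = 28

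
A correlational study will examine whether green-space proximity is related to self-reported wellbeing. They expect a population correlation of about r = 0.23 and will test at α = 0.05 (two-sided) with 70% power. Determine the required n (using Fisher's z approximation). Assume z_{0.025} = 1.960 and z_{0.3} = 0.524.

Fisher's z: C = ½·ln((1+r)/(1−r)) = ½·ln(1.5974) = 0.2342.
n = ((z_{α/2} + z_β)/C)² + 3.
(1.960 + 0.524) / 0.2342 = 2.484 / 0.2342 = 10.606.
n = 10.606² + 3 = 112.49 + 3 = 115.5.
Round up.

n = 116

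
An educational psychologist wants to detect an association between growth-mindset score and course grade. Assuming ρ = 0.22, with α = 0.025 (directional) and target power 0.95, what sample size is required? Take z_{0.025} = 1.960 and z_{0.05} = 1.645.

n = 263

Fisher's z: C = ½·ln((1+r)/(1−r)) = ½·ln(1.5641) = 0.2237.
n = ((z_{α} + z_β)/C)² + 3.
(1.960 + 1.645) / 0.2237 = 3.605 / 0.2237 = 16.115.
n = 16.115² + 3 = 259.70 + 3 = 262.7.
Round up.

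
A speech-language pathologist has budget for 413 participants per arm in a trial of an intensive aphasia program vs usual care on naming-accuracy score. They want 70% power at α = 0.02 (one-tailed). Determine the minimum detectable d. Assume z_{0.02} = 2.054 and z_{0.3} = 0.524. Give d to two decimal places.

d_min ≈ 0.18

For two independent groups of n = 413 each: d_min = (z_{α} + z_β)·√(2/n).
z-sum = 2.054 + 0.524 = 2.578.
d_min = 2.578 × √(2/413) = 2.578 × 0.0696 = 0.179.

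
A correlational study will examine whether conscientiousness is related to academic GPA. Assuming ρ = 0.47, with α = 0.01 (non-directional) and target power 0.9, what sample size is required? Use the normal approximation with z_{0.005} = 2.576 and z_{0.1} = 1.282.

n = 61

Fisher's z: C = ½·ln((1+r)/(1−r)) = ½·ln(2.7736) = 0.5101.
n = ((z_{α/2} + z_β)/C)² + 3.
(2.576 + 1.282) / 0.5101 = 3.858 / 0.5101 = 7.563.
n = 7.563² + 3 = 57.20 + 3 = 60.2.
Round up.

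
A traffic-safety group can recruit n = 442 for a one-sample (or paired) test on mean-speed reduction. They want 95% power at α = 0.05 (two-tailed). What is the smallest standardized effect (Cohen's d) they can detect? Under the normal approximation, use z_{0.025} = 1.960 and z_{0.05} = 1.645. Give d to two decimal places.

d_min ≈ 0.17

For a single sample (or paired design) of n = 442: d_min = (z_{α/2} + z_β)/√n.
z-sum = 1.960 + 1.645 = 3.605.
d_min = 3.605 / √442 = 3.605 / 21.024 = 0.171.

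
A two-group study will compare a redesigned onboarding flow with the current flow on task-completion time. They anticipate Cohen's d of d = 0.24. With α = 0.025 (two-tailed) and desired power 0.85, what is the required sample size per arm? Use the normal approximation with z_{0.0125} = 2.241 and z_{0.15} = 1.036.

n = 373 per group

For two independent groups with equal n: n = 2·((z_{α/2} + z_β) / d)².
z_{α/2} + z_β = 2.241 + 1.036 = 3.277.
n = 2 × (3.277 / 0.24)² = 2 × 13.654² = 2 × 186.44 = 372.9.
Round up to the next whole participant.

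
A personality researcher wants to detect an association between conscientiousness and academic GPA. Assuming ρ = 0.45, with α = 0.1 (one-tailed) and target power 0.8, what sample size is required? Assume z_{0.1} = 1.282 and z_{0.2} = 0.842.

n = 23

Fisher's z: C = ½·ln((1+r)/(1−r)) = ½·ln(2.6364) = 0.4847.
n = ((z_{α} + z_β)/C)² + 3.
(1.282 + 0.842) / 0.4847 = 2.124 / 0.4847 = 4.382.
n = 4.382² + 3 = 19.20 + 3 = 22.2.
Round up.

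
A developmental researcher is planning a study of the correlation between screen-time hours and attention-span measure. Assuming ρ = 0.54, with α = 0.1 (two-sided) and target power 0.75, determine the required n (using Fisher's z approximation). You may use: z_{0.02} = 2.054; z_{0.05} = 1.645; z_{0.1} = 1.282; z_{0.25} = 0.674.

n = 18

Fisher's z: C = ½·ln((1+r)/(1−r)) = ½·ln(3.3478) = 0.6042.
n = ((z_{α/2} + z_β)/C)² + 3.
(1.645 + 0.674) / 0.6042 = 2.319 / 0.6042 = 3.838.
n = 3.838² + 3 = 14.73 + 3 = 17.7.
Round up.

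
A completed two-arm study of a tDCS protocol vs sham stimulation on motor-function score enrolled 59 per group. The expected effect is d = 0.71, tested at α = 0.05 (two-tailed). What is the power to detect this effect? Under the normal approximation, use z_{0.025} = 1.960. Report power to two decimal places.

power ≈ 0.97

For two equal groups, power = Φ(d·√(n/2) − z_{α/2}).
d·√(n/2) = 0.71 × √(59/2) = 0.71 × 5.431 = 3.856.
z_β = 3.856 − 1.960 = 1.896.
Power = Φ(1.896) = 0.971.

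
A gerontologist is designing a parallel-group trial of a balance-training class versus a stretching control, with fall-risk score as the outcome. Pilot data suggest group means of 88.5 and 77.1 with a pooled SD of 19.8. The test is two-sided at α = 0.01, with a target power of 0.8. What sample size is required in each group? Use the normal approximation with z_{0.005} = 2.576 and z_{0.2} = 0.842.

Cohen's d = |M₁ − M₂| / SD_pooled = |88.5 − 77.1| / 19.8 = 11.4 / 19.8 = 0.576.
For two independent groups with equal n: n = 2·((z_{α/2} + z_β) / d)².
z_{α/2} + z_β = 2.576 + 0.842 = 3.418.
n = 2 × (3.418 / 0.576)² = 2 × 5.934² = 2 × 35.21 = 70.4.
Round up to the next whole participant.

n = 71 per group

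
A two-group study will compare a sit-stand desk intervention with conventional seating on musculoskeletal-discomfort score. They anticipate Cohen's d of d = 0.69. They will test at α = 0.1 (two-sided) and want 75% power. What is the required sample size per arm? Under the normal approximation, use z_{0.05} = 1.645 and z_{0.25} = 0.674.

For two independent groups with equal n: n = 2·((z_{α/2} + z_β) / d)².
z_{α/2} + z_β = 1.645 + 0.674 = 2.319.
n = 2 × (2.319 / 0.69)² = 2 × 3.361² = 2 × 11.30 = 22.6.
Round up to the next whole participant.

n = 23 per group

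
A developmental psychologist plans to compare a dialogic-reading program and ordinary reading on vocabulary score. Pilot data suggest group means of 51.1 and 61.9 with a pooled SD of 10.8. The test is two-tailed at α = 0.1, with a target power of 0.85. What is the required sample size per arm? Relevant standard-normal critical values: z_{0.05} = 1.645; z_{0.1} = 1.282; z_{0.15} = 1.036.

n = 15 per group

Cohen's d = |M₁ − M₂| / SD_pooled = |51.1 − 61.9| / 10.8 = 10.8 / 10.8 = 1.000.
For two independent groups with equal n: n = 2·((z_{α/2} + z_β) / d)².
z_{α/2} + z_β = 1.645 + 1.036 = 2.681.
n = 2 × (2.681 / 1.000)² = 2 × 2.681² = 2 × 7.19 = 14.4.
Round up to the next whole participant.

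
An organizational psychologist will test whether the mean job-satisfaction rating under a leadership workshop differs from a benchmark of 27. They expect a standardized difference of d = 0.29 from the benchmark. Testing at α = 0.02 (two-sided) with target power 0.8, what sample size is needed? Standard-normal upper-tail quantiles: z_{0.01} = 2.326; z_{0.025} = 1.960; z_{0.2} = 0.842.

n = 120

For a one-sample test: n = ((z_{α/2} + z_β) / d)².
z_{α/2} + z_β = 2.326 + 0.842 = 3.168.
n = (3.168 / 0.29)² = 10.924² = 119.34.
Round up.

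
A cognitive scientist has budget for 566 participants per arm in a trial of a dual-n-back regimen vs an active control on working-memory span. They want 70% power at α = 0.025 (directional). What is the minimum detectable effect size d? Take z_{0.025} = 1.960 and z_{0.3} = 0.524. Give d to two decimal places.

d_min ≈ 0.15

For two independent groups of n = 566 each: d_min = (z_{α} + z_β)·√(2/n).
z-sum = 1.960 + 0.524 = 2.484.
d_min = 2.484 × √(2/566) = 2.484 × 0.0594 = 0.148.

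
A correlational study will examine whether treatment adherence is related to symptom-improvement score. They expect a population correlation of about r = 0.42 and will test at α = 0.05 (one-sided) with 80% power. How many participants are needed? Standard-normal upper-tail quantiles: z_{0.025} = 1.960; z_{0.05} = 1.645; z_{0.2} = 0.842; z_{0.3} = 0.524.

n = 34

Fisher's z: C = ½·ln((1+r)/(1−r)) = ½·ln(2.4483) = 0.4477.
n = ((z_{α} + z_β)/C)² + 3.
(1.645 + 0.842) / 0.4477 = 2.487 / 0.4477 = 5.555.
n = 5.555² + 3 = 30.86 + 3 = 33.9.
Round up.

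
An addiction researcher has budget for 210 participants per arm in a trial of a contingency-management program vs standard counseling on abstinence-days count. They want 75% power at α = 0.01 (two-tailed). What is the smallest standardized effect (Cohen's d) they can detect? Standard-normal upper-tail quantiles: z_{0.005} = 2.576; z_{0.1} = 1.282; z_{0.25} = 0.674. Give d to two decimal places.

d_min ≈ 0.32

For two independent groups of n = 210 each: d_min = (z_{α/2} + z_β)·√(2/n).
z-sum = 2.576 + 0.674 = 3.250.
d_min = 3.250 × √(2/210) = 3.250 × 0.0976 = 0.317.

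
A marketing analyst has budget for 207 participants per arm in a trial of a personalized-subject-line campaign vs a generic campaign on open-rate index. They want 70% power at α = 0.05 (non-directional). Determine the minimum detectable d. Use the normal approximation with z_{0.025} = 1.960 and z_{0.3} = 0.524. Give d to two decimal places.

d_min ≈ 0.24

For two independent groups of n = 207 each: d_min = (z_{α/2} + z_β)·√(2/n).
z-sum = 1.960 + 0.524 = 2.484.
d_min = 2.484 × √(2/207) = 2.484 × 0.0983 = 0.244.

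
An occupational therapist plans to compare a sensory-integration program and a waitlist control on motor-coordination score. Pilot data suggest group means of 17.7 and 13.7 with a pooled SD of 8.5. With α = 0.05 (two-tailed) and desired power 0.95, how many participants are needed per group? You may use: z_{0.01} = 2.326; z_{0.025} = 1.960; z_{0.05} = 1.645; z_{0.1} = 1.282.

Cohen's d = |M₁ − M₂| / SD_pooled = |17.7 − 13.7| / 8.5 = 4.0 / 8.5 = 0.471.
For two independent groups with equal n: n = 2·((z_{α/2} + z_β) / d)².
z_{α/2} + z_β = 1.960 + 1.645 = 3.605.
n = 2 × (3.605 / 0.471)² = 2 × 7.654² = 2 × 58.58 = 117.2.
Round up to the next whole participant.

n = 118 per group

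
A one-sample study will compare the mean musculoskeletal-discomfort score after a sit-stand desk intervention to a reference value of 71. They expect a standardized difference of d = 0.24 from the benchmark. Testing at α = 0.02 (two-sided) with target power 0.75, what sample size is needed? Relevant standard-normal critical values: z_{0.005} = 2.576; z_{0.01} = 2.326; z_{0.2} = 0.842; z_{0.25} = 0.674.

n = 157

For a one-sample test: n = ((z_{α/2} + z_β) / d)².
z_{α/2} + z_β = 2.326 + 0.674 = 3.000.
n = (3.000 / 0.24)² = 12.500² = 156.25.
Round up.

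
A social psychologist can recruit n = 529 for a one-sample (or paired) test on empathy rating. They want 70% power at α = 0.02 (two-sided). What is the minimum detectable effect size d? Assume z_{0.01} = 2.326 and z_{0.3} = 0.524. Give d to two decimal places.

d_min ≈ 0.12

For a single sample (or paired design) of n = 529: d_min = (z_{α/2} + z_β)/√n.
z-sum = 2.326 + 0.524 = 2.850.
d_min = 2.850 / √529 = 2.850 / 23.000 = 0.124.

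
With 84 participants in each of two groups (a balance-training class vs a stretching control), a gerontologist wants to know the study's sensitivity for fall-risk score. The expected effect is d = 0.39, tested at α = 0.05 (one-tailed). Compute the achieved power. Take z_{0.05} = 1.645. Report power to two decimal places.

For two equal groups, power = Φ(d·√(n/2) − z_{α}).
d·√(n/2) = 0.39 × √(84/2) = 0.39 × 6.481 = 2.527.
z_β = 2.527 − 1.645 = 0.882.
Power = Φ(0.882) = 0.811.

power ≈ 0.81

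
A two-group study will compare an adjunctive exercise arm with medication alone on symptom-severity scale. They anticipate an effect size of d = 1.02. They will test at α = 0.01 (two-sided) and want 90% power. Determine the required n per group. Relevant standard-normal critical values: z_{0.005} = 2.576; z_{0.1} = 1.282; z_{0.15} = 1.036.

For two independent groups with equal n: n = 2·((z_{α/2} + z_β) / d)².
z_{α/2} + z_β = 2.576 + 1.282 = 3.858.
n = 2 × (3.858 / 1.02)² = 2 × 3.782² = 2 × 14.31 = 28.6.
Round up to the next whole participant.

n = 29 per group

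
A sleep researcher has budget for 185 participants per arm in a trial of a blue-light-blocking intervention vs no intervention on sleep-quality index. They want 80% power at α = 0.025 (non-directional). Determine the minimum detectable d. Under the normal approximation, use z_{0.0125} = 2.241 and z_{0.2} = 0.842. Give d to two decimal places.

For two independent groups of n = 185 each: d_min = (z_{α/2} + z_β)·√(2/n).
z-sum = 2.241 + 0.842 = 3.083.
d_min = 3.083 × √(2/185) = 3.083 × 0.1040 = 0.321.

d_min ≈ 0.32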